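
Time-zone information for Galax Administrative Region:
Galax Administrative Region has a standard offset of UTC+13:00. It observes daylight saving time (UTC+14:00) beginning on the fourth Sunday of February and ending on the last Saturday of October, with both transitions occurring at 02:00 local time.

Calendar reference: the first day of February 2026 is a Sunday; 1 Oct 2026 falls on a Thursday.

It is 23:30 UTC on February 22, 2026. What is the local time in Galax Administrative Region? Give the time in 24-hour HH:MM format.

1 February 2026 is a Sunday, so the first Sunday is February 1 and the fourth is February 22.
1 October 2026 is a Thursday, so Saturdays fall on 3, 10, 17, 24, 31; the last is October 31.
At the standard offset (UTC+13:00), 23:30 UTC + 13h = 12:30 Galax Administrative Region standard time (rolling into the next day, 23 February 2026).
The standard-time date in Galax Administrative Region, February 23, 2026, falls between 22 February and 31 October, so daylight saving is in effect and Galax Administrative Region is at UTC+14:00.
23:30 UTC + 14h = 13:30 local (rolling into the next day, 23 February 2026).

13:30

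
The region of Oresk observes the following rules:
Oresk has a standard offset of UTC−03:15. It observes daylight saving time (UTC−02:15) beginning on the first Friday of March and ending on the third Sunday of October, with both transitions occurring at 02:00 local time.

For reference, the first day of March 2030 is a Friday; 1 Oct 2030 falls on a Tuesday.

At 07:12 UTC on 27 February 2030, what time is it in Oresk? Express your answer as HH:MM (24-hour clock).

1 March 2030 is a Friday, so the first Friday is March 1.
1 October 2030 is a Tuesday, so the first Sunday is October 6 and the third is October 20.
At the standard offset (UTC−03:15), 07:12 UTC − 3h15m = 03:57 Oresk standard time.
Daylight saving runs 1 March – 20 October; the standard-time date in Oresk, 27 February 2030, is outside that window, so Oresk is on standard time at UTC−03:15.
07:12 UTC − 3h15m = 03:57 local.

03:57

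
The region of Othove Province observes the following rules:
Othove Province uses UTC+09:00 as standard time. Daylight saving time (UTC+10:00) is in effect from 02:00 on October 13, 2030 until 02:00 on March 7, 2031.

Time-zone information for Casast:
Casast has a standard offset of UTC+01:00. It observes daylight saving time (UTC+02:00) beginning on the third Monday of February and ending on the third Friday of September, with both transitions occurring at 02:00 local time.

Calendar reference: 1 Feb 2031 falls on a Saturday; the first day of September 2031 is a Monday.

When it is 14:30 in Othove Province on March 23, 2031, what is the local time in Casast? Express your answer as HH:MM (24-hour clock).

March 23, 2031 is outside the daylight-saving period (13 October 2030 – 7 March 2031), so Othove Province is on standard time, UTC+09:00.
14:30 Othove Province − 9h = 05:30 UTC.
1 February 2031 is a Saturday, so the first Monday is February 3 and the third is February 17.
1 September 2031 is a Monday, so the first Friday is September 5 and the third is September 19.
At the standard offset (UTC+01:00), 05:30 UTC + 1h = 06:30 Casast standard time.
Daylight saving runs 17 February – 19 September; the standard-time date in Casast, March 23, 2031, is inside that window, so Casast is at UTC+02:00.
05:30 UTC + 2h = 07:30 Casast.

07:30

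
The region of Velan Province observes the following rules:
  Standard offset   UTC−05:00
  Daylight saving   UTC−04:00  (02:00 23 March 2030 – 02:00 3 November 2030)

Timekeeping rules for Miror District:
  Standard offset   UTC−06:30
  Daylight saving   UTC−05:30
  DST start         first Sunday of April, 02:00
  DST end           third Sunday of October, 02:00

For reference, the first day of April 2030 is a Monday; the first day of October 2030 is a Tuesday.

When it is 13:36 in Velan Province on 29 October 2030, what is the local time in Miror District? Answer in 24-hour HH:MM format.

11:06

Daylight saving runs 23 March – 3 November; 29 October 2030 is inside that window, so Velan Province is at UTC−04:00.
13:36 Velan Province + 4h = 17:36 UTC.
1 April 2030 is a Monday, so the first Sunday is April 7.
1 October 2030 is a Tuesday, so the first Sunday is October 6 and the third is October 20.
At the standard offset (UTC−06:30), 17:36 UTC − 6h30m = 11:06 Miror District standard time.
Daylight saving runs 7 April – 20 October; the standard-time date in Miror District, 29 October 2030, is outside that window, so Miror District is on standard time at UTC−06:30.
17:36 UTC − 6h30m = 11:06 Miror District.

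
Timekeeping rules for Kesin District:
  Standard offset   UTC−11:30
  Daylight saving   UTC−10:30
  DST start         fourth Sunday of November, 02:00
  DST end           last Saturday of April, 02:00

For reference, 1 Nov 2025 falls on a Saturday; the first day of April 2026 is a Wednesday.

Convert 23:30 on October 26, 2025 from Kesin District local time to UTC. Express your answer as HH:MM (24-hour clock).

11:00

1 November 2025 is a Saturday, so the first Sunday is November 2 and the fourth is November 23.
1 April 2026 is a Wednesday, so Saturdays fall on 4, 11, 18, 25; the last is April 25.
October 26, 2025 is outside the daylight-saving period (23 November 2025 – 25 April 2026), so Kesin District is on standard time, UTC−11:30.
23:30 local + 11h30m = 11:00 UTC (rolling into the next day, 27 October 2025).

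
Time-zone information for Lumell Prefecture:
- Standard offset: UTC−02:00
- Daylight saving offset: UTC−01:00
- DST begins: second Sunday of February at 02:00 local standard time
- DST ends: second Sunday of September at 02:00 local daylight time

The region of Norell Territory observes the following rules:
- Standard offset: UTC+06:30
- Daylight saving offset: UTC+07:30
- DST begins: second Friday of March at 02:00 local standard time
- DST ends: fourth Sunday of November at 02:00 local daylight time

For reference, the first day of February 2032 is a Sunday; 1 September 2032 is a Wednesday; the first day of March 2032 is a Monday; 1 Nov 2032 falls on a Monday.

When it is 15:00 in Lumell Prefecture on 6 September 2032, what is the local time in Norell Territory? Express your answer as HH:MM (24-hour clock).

23:30

1 February 2032 is a Sunday, so the first Sunday is February 1 and the second is February 8.
1 September 2032 is a Wednesday, so the first Sunday is September 5 and the second is September 12.
Daylight saving runs 8 February – 12 September; 6 September 2032 is inside that window, so Lumell Prefecture is at UTC−01:00.
15:00 Lumell Prefecture + 1h = 16:00 UTC.
1 March 2032 is a Monday, so the first Friday is March 5 and the second is March 12.
1 November 2032 is a Monday, so the first Sunday is November 7 and the fourth is November 28.
At the standard offset (UTC+06:30), 16:00 UTC + 6h30m = 22:30 Norell Territory standard time.
Daylight saving runs 12 March – 28 November; the standard-time date in Norell Territory, 6 September 2032, is inside that window, so Norell Territory is at UTC+07:30.
16:00 UTC + 7h30m = 23:30 Norell Territory.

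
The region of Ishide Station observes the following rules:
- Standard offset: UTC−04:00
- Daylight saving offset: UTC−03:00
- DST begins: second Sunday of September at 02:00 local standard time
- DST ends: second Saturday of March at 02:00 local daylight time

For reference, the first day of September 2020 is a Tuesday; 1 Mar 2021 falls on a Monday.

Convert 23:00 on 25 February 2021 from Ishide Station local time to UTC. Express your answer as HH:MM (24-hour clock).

02:00

1 September 2020 is a Tuesday, so the first Sunday is September 6 and the second is September 13.
1 March 2021 is a Monday, so the first Saturday is March 6 and the second is March 13.
Daylight saving runs 13 September 2020 – 13 March 2021; 25 February 2021 is inside that window, so Ishide Station is at UTC−03:00.
23:00 local + 3h = 02:00 UTC (rolling into the next day, 26 February 2021).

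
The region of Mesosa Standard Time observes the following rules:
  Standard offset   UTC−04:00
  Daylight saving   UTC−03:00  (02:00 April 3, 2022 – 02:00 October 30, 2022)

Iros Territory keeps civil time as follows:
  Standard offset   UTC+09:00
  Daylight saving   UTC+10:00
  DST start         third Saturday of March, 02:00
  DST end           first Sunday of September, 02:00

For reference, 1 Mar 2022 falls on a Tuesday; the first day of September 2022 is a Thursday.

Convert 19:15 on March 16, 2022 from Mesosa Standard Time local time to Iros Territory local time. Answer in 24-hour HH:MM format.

March 16, 2022 is outside the daylight-saving period (3 April – 30 October), so Mesosa Standard Time is on standard time, UTC−04:00.
19:15 Mesosa Standard Time + 4h = 23:15 UTC.
1 March 2022 is a Tuesday, so the first Saturday is March 5 and the third is March 19.
1 September 2022 is a Thursday, so the first Sunday is September 4.
At the standard offset (UTC+09:00), 23:15 UTC + 9h = 08:15 Iros Territory standard time (rolling into the next day, 17 March 2022).
The standard-time date in Iros Territory, March 17, 2022, does not fall between 19 March and 4 September, so daylight saving is not in effect and Iros Territory is at UTC+09:00.
23:15 UTC + 9h = 08:15 Iros Territory (rolling into the next day, 17 March 2022).

08:15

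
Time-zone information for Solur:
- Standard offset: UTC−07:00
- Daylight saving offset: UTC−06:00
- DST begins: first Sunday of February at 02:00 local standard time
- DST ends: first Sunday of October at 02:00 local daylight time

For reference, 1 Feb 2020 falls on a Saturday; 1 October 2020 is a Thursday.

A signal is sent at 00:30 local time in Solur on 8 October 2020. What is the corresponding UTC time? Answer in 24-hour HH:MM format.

1 February 2020 is a Saturday, so the first Sunday is February 2.
1 October 2020 is a Thursday, so the first Sunday is October 4.
Daylight saving runs 2 February – 4 October; 8 October 2020 is outside that window, so Solur is on standard time at UTC−07:00.
00:30 local + 7h = 07:30 UTC.

07:30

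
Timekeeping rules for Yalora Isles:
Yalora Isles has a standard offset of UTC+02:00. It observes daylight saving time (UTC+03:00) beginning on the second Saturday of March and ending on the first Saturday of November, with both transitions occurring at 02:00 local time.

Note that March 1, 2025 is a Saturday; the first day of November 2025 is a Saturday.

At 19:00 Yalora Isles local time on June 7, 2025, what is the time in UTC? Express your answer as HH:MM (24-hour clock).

1 March 2025 is a Saturday, so the first Saturday is March 1 and the second is March 8.
1 November 2025 is a Saturday, so the first Saturday is November 1.
Daylight saving runs 8 March – 1 November; June 7, 2025 is inside that window, so Yalora Isles is at UTC+03:00.
19:00 local − 3h = 16:00 UTC.

16:00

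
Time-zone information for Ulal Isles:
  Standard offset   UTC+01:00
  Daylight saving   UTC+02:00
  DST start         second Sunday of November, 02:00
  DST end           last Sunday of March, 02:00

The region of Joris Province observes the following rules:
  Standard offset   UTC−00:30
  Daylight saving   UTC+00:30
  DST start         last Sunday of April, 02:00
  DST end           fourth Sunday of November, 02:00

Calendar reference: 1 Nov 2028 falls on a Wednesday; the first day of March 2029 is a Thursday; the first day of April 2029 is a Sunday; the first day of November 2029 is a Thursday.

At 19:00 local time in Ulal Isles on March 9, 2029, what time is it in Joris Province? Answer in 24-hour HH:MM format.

1 November 2028 is a Wednesday, so the first Sunday is November 5 and the second is November 12.
1 March 2029 is a Thursday, so Sundays fall on 4, 11, 18, 25; the last is March 25.
March 9, 2029 falls between 12 November 2028 and 25 March 2029, so daylight saving is in effect and Ulal Isles is at UTC+02:00.
19:00 Ulal Isles − 2h = 17:00 UTC.
1 April 2029 is a Sunday, so Sundays fall on 1, 8, 15, 22, 29; the last is April 29.
1 November 2029 is a Thursday, so the first Sunday is November 4 and the fourth is November 25.
At the standard offset (UTC−00:30), 17:00 UTC − 0h30m = 16:30 Joris Province standard time.
Daylight saving runs 29 April – 25 November; the standard-time date in Joris Province, March 9, 2029, is outside that window, so Joris Province is on standard time at UTC−00:30.
17:00 UTC − 0h30m = 16:30 Joris Province.

16:30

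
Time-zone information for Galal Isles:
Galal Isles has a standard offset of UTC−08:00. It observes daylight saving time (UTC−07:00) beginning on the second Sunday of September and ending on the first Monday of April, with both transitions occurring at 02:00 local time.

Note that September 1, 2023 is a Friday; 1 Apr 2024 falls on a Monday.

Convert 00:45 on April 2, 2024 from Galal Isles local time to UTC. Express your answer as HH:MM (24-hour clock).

08:45

1 September 2023 is a Friday, so the first Sunday is September 3 and the second is September 10.
1 April 2024 is a Monday, so the first Monday is April 1.
Daylight saving runs 10 September 2023 – 1 April 2024; April 2, 2024 is outside that window, so Galal Isles is on standard time at UTC−08:00.
00:45 local + 8h = 08:45 UTC.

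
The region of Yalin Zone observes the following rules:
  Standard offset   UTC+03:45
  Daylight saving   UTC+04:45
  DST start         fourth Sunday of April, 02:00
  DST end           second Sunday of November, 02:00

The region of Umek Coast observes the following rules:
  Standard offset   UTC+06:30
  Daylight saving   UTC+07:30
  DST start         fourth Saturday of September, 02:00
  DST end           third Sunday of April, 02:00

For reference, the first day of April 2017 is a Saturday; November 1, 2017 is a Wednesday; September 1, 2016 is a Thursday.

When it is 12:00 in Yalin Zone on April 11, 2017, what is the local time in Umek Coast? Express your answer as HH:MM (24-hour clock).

15:45

1 April 2017 is a Saturday, so the first Sunday is April 2 and the fourth is April 23.
1 November 2017 is a Wednesday, so the first Sunday is November 5 and the second is November 12.
April 11, 2017 does not fall between 23 April and 12 November, so daylight saving is not in effect and Yalin Zone is at UTC+03:45.
12:00 Yalin Zone − 3h45m = 08:15 UTC.
1 September 2016 is a Thursday, so the first Saturday is September 3 and the fourth is September 24.
1 April 2017 is a Saturday, so the first Sunday is April 2 and the third is April 16.
At the standard offset (UTC+06:30), 08:15 UTC + 6h30m = 14:45 Umek Coast standard time.
Daylight saving runs 24 September 2016 – 16 April 2017; the standard-time date in Umek Coast, April 11, 2017, is inside that window, so Umek Coast is at UTC+07:30.
08:15 UTC + 7h30m = 15:45 Umek Coast.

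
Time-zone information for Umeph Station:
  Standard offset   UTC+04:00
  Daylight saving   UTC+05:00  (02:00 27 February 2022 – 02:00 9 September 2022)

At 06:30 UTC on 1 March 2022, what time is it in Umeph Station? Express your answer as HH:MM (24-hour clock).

11:30

At the standard offset (UTC+04:00), 06:30 UTC + 4h = 10:30 Umeph Station standard time.
The standard-time date in Umeph Station, 1 March 2022, lies within the daylight-saving period (27 February – 9 September), so Umeph Station is on daylight time, UTC+05:00.
06:30 UTC + 5h = 11:30 local.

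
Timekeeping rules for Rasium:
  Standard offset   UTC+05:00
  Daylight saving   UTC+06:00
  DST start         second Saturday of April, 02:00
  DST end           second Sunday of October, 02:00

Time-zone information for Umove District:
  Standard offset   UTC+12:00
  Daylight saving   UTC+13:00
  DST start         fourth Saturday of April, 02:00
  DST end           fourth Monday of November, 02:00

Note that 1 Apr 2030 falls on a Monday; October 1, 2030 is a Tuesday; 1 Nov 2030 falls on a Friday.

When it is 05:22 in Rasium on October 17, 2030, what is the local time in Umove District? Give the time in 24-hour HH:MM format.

13:22

1 April 2030 is a Monday, so the first Saturday is April 6 and the second is April 13.
1 October 2030 is a Tuesday, so the first Sunday is October 6 and the second is October 13.
October 17, 2030 is outside the daylight-saving period (13 April – 13 October), so Rasium is on standard time, UTC+05:00.
05:22 Rasium − 5h = 00:22 UTC.
1 April 2030 is a Monday, so the first Saturday is April 6 and the fourth is April 27.
1 November 2030 is a Friday, so the first Monday is November 4 and the fourth is November 25.
At the standard offset (UTC+12:00), 00:22 UTC + 12h = 12:22 Umove District standard time.
The standard-time date in Umove District, October 17, 2030, falls between 27 April and 25 November, so daylight saving is in effect and Umove District is at UTC+13:00.
00:22 UTC + 13h = 13:22 Umove District.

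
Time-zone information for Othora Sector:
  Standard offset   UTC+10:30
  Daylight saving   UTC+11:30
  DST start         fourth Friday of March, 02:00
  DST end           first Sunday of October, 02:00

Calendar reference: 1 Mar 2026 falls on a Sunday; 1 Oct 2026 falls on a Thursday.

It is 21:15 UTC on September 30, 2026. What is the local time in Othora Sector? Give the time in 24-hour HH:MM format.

08:45

1 March 2026 is a Sunday, so the first Friday is March 6 and the fourth is March 27.
1 October 2026 is a Thursday, so the first Sunday is October 4.
At the standard offset (UTC+10:30), 21:15 UTC + 10h30m = 07:45 Othora Sector standard time (rolling into the next day, 1 October 2026).
The standard-time date in Othora Sector, October 1, 2026, falls between 27 March and 4 October, so daylight saving is in effect and Othora Sector is at UTC+11:30.
21:15 UTC + 11h30m = 08:45 local (rolling into the next day, 1 October 2026).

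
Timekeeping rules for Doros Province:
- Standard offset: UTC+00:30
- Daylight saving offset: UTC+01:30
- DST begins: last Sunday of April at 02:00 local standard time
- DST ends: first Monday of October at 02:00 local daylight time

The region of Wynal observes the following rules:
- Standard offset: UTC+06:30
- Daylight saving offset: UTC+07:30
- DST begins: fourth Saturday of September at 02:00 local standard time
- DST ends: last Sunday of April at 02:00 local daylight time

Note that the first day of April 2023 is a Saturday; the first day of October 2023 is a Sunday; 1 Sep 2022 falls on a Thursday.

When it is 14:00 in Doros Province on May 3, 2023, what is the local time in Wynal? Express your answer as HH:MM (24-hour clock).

1 April 2023 is a Saturday, so Sundays fall on 2, 9, 16, 23, 30; the last is April 30.
1 October 2023 is a Sunday, so the first Monday is October 2.
May 3, 2023 lies within the daylight-saving period (30 April – 2 October), so Doros Province is on daylight time, UTC+01:30.
14:00 Doros Province − 1h30m = 12:30 UTC.
1 September 2022 is a Thursday, so the first Saturday is September 3 and the fourth is September 24.
1 April 2023 is a Saturday, so Sundays fall on 2, 9, 16, 23, 30; the last is April 30.
At the standard offset (UTC+06:30), 12:30 UTC + 6h30m = 19:00 Wynal standard time.
Daylight saving runs 24 September 2022 – 30 April 2023; the standard-time date in Wynal, May 3, 2023, is outside that window, so Wynal is on standard time at UTC+06:30.
12:30 UTC + 6h30m = 19:00 Wynal.

19:00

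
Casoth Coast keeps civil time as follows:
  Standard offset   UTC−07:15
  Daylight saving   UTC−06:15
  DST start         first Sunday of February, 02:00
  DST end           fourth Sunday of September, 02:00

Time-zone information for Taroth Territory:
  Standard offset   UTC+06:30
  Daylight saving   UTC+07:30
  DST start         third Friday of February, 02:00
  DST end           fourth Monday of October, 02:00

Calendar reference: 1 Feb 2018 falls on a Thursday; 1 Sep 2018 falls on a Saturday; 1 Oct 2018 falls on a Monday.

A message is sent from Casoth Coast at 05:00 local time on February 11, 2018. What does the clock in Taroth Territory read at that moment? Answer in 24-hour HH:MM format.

1 February 2018 is a Thursday, so the first Sunday is February 4.
1 September 2018 is a Saturday, so the first Sunday is September 2 and the fourth is September 23.
February 11, 2018 falls between 4 February and 23 September, so daylight saving is in effect and Casoth Coast is at UTC−06:15.
05:00 Casoth Coast + 6h15m = 11:15 UTC.
1 February 2018 is a Thursday, so the first Friday is February 2 and the third is February 16.
1 October 2018 is a Monday, so the first Monday is October 1 and the fourth is October 22.
At the standard offset (UTC+06:30), 11:15 UTC + 6h30m = 17:45 Taroth Territory standard time.
The standard-time date in Taroth Territory, February 11, 2018, is outside the daylight-saving period (16 February – 22 October), so Taroth Territory is on standard time, UTC+06:30.
11:15 UTC + 6h30m = 17:45 Taroth Territory.

17:45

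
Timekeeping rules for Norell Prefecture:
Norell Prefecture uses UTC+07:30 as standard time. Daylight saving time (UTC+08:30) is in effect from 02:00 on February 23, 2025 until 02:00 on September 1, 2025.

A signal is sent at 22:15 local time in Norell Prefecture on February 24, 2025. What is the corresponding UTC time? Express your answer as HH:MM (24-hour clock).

13:45

February 24, 2025 falls between 23 February and 1 September, so daylight saving is in effect and Norell Prefecture is at UTC+08:30.
22:15 local − 8h30m = 13:45 UTC.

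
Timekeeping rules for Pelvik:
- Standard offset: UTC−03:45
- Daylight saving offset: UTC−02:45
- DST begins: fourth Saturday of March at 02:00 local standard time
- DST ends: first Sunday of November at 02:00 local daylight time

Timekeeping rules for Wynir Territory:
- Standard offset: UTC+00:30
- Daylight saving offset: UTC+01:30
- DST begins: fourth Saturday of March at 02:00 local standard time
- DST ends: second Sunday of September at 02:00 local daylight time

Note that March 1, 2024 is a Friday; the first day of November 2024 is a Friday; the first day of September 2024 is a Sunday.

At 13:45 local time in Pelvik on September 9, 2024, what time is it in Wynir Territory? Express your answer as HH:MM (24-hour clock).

17:00

1 March 2024 is a Friday, so the first Saturday is March 2 and the fourth is March 23.
1 November 2024 is a Friday, so the first Sunday is November 3.
Daylight saving runs 23 March – 3 November; September 9, 2024 is inside that window, so Pelvik is at UTC−02:45.
13:45 Pelvik + 2h45m = 16:30 UTC.
1 March 2024 is a Friday, so the first Saturday is March 2 and the fourth is March 23.
1 September 2024 is a Sunday, so the first Sunday is September 1 and the second is September 8.
At the standard offset (UTC+00:30), 16:30 UTC + 0h30m = 17:00 Wynir Territory standard time.
Daylight saving runs 23 March – 8 September; the standard-time date in Wynir Territory, September 9, 2024, is outside that window, so Wynir Territory is on standard time at UTC+00:30.
16:30 UTC + 0h30m = 17:00 Wynir Territory.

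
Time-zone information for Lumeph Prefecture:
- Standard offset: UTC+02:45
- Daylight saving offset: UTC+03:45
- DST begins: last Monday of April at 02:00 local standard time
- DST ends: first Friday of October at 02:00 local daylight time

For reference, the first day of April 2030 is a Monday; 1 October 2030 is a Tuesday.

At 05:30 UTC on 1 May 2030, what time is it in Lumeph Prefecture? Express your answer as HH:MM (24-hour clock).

09:15

1 April 2030 is a Monday, so Mondays fall on 1, 8, 15, 22, 29; the last is April 29.
1 October 2030 is a Tuesday, so the first Friday is October 4.
At the standard offset (UTC+02:45), 05:30 UTC + 2h45m = 08:15 Lumeph Prefecture standard time.
Daylight saving runs 29 April – 4 October; the standard-time date in Lumeph Prefecture, 1 May 2030, is inside that window, so Lumeph Prefecture is at UTC+03:45.
05:30 UTC + 3h45m = 09:15 local.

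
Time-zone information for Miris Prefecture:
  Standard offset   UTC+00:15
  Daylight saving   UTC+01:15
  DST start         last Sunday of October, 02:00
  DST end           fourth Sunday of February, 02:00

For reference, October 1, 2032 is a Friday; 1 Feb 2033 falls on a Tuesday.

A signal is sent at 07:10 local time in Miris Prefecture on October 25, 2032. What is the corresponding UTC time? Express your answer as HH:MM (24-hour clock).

06:55

1 October 2032 is a Friday, so Sundays fall on 3, 10, 17, 24, 31; the last is October 31.
1 February 2033 is a Tuesday, so the first Sunday is February 6 and the fourth is February 27.
October 25, 2032 is outside the daylight-saving period (31 October 2032 – 27 February 2033), so Miris Prefecture is on standard time, UTC+00:15.
07:10 local − 0h15m = 06:55 UTC.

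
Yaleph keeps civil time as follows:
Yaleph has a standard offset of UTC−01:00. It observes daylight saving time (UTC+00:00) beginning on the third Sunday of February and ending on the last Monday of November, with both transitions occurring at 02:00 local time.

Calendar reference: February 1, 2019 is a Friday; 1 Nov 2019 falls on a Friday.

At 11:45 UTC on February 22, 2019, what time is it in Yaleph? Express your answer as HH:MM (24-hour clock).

1 February 2019 is a Friday, so the first Sunday is February 3 and the third is February 17.
1 November 2019 is a Friday, so Mondays fall on 4, 11, 18, 25; the last is November 25.
At the standard offset (UTC−01:00), 11:45 UTC − 1h = 10:45 Yaleph standard time.
The standard-time date in Yaleph, February 22, 2019, falls between 17 February and 25 November, so daylight saving is in effect and Yaleph is at UTC+00:00.
11:45 UTC + 0h = 11:45 local.

11:45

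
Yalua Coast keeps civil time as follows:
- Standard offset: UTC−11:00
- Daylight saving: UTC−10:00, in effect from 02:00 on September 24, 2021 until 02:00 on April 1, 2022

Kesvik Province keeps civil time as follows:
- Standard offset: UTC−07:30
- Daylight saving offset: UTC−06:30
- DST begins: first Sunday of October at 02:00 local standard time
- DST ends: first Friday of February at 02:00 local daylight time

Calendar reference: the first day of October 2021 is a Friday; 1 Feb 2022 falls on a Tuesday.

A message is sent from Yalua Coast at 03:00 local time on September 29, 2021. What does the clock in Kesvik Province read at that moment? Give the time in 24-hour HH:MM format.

05:30

Daylight saving runs 24 September 2021 – 1 April 2022; September 29, 2021 is inside that window, so Yalua Coast is at UTC−10:00.
03:00 Yalua Coast + 10h = 13:00 UTC.
1 October 2021 is a Friday, so the first Sunday is October 3.
1 February 2022 is a Tuesday, so the first Friday is February 4.
At the standard offset (UTC−07:30), 13:00 UTC − 7h30m = 05:30 Kesvik Province standard time.
The standard-time date in Kesvik Province, September 29, 2021, does not fall between 3 October 2021 and 4 February 2022, so daylight saving is not in effect and Kesvik Province is at UTC−07:30.
13:00 UTC − 7h30m = 05:30 Kesvik Province.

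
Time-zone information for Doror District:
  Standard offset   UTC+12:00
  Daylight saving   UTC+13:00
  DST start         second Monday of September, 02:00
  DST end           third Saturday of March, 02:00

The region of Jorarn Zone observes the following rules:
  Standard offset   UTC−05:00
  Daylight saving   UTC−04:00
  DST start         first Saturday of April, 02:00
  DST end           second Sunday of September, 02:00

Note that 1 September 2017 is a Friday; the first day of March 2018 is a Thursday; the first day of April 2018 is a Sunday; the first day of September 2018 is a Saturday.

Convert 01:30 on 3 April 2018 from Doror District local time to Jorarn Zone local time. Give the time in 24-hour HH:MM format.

08:30

1 September 2017 is a Friday, so the first Monday is September 4 and the second is September 11.
1 March 2018 is a Thursday, so the first Saturday is March 3 and the third is March 17.
3 April 2018 is outside the daylight-saving period (11 September 2017 – 17 March 2018), so Doror District is on standard time, UTC+12:00.
01:30 Doror District − 12h = 13:30 UTC (rolling into the previous day, 2 April 2018).
1 April 2018 is a Sunday, so the first Saturday is April 7.
1 September 2018 is a Saturday, so the first Sunday is September 2 and the second is September 9.
At the standard offset (UTC−05:00), 13:30 UTC − 5h = 08:30 Jorarn Zone standard time.
The standard-time date in Jorarn Zone, 2 April 2018, does not fall between 7 April and 9 September, so daylight saving is not in effect and Jorarn Zone is at UTC−05:00.
13:30 UTC − 5h = 08:30 Jorarn Zone.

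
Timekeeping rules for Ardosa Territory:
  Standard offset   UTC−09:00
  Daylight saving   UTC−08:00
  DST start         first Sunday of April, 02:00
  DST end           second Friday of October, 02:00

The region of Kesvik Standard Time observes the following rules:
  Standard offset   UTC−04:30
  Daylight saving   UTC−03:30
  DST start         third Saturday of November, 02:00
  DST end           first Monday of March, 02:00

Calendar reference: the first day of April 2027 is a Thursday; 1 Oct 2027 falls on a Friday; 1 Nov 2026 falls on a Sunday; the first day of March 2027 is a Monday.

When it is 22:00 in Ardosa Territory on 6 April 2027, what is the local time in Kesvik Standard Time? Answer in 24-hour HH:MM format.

1 April 2027 is a Thursday, so the first Sunday is April 4.
1 October 2027 is a Friday, so the first Friday is October 1 and the second is October 8.
Daylight saving runs 4 April – 8 October; 6 April 2027 is inside that window, so Ardosa Territory is at UTC−08:00.
22:00 Ardosa Territory + 8h = 06:00 UTC (rolling into the next day, 7 April 2027).
1 November 2026 is a Sunday, so the first Saturday is November 7 and the third is November 21.
1 March 2027 is a Monday, so the first Monday is March 1.
At the standard offset (UTC−04:30), 06:00 UTC − 4h30m = 01:30 Kesvik Standard Time standard time.
Daylight saving runs 21 November 2026 – 1 March 2027; the standard-time date in Kesvik Standard Time, 7 April 2027, is outside that window, so Kesvik Standard Time is on standard time at UTC−04:30.
06:00 UTC − 4h30m = 01:30 Kesvik Standard Time.

01:30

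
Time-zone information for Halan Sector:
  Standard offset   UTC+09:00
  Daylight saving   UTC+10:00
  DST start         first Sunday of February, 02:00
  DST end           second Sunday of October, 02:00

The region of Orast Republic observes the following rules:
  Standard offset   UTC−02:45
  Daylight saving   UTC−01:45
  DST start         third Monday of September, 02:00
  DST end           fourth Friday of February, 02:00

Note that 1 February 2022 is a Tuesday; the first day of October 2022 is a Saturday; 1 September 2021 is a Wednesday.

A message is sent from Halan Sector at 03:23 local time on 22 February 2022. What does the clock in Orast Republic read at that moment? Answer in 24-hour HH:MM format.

15:38

1 February 2022 is a Tuesday, so the first Sunday is February 6.
1 October 2022 is a Saturday, so the first Sunday is October 2 and the second is October 9.
22 February 2022 falls between 6 February and 9 October, so daylight saving is in effect and Halan Sector is at UTC+10:00.
03:23 Halan Sector − 10h = 17:23 UTC (rolling into the previous day, 21 February 2022).
1 September 2021 is a Wednesday, so the first Monday is September 6 and the third is September 20.
1 February 2022 is a Tuesday, so the first Friday is February 4 and the fourth is February 25.
At the standard offset (UTC−02:45), 17:23 UTC − 2h45m = 14:38 Orast Republic standard time.
The standard-time date in Orast Republic, 21 February 2022, lies within the daylight-saving period (20 September 2021 – 25 February 2022), so Orast Republic is on daylight time, UTC−01:45.
17:23 UTC − 1h45m = 15:38 Orast Republic.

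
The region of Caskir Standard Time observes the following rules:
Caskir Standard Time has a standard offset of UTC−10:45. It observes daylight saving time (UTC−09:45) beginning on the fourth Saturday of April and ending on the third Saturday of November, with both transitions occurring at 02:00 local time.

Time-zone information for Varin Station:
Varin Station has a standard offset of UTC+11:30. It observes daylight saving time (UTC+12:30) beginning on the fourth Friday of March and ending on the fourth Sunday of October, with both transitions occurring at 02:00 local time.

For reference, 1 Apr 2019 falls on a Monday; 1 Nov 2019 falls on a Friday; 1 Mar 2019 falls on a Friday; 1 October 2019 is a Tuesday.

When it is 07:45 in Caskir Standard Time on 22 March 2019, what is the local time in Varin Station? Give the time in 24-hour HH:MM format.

1 April 2019 is a Monday, so the first Saturday is April 6 and the fourth is April 27.
1 November 2019 is a Friday, so the first Saturday is November 2 and the third is November 16.
22 March 2019 is outside the daylight-saving period (27 April – 16 November), so Caskir Standard Time is on standard time, UTC−10:45.
07:45 Caskir Standard Time + 10h45m = 18:30 UTC.
1 March 2019 is a Friday, so the first Friday is March 1 and the fourth is March 22.
1 October 2019 is a Tuesday, so the first Sunday is October 6 and the fourth is October 27.
At the standard offset (UTC+11:30), 18:30 UTC + 11h30m = 06:00 Varin Station standard time (rolling into the next day, 23 March 2019).
The standard-time date in Varin Station, 23 March 2019, falls between 22 March and 27 October, so daylight saving is in effect and Varin Station is at UTC+12:30.
18:30 UTC + 12h30m = 07:00 Varin Station (rolling into the next day, 23 March 2019).

07:00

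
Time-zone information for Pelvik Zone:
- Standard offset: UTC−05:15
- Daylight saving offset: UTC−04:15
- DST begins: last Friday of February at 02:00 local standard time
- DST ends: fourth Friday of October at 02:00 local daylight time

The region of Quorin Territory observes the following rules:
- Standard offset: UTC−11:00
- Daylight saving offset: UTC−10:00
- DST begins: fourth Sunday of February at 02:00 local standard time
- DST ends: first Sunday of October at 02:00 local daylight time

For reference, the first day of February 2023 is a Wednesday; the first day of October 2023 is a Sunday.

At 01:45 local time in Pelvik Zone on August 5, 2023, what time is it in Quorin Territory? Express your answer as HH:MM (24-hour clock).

20:00

1 February 2023 is a Wednesday, so Fridays fall on 3, 10, 17, 24; the last is February 24.
1 October 2023 is a Sunday, so the first Friday is October 6 and the fourth is October 27.
Daylight saving runs 24 February – 27 October; August 5, 2023 is inside that window, so Pelvik Zone is at UTC−04:15.
01:45 Pelvik Zone + 4h15m = 06:00 UTC.
1 February 2023 is a Wednesday, so the first Sunday is February 5 and the fourth is February 26.
1 October 2023 is a Sunday, so the first Sunday is October 1.
At the standard offset (UTC−11:00), 06:00 UTC − 11h = 19:00 Quorin Territory standard time (rolling into the previous day, 4 August 2023).
Daylight saving runs 26 February – 1 October; the standard-time date in Quorin Territory, August 4, 2023, is inside that window, so Quorin Territory is at UTC−10:00.
06:00 UTC − 10h = 20:00 Quorin Territory (rolling into the previous day, 4 August 2023).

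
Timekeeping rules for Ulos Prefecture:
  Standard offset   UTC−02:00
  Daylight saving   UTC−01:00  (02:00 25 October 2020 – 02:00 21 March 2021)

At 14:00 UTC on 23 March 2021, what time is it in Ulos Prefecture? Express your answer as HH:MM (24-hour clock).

12:00

At the standard offset (UTC−02:00), 14:00 UTC − 2h = 12:00 Ulos Prefecture standard time.
The standard-time date in Ulos Prefecture, 23 March 2021, is outside the daylight-saving period (25 October 2020 – 21 March 2021), so Ulos Prefecture is on standard time, UTC−02:00.
14:00 UTC − 2h = 12:00 local.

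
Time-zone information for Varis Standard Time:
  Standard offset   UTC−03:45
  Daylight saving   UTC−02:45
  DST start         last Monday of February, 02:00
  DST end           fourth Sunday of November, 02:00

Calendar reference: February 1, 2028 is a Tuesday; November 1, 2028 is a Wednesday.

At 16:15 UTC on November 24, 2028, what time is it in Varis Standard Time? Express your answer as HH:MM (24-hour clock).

13:30

1 February 2028 is a Tuesday, so Mondays fall on 7, 14, 21, 28; the last is February 28.
1 November 2028 is a Wednesday, so the first Sunday is November 5 and the fourth is November 26.
At the standard offset (UTC−03:45), 16:15 UTC − 3h45m = 12:30 Varis Standard Time standard time.
The standard-time date in Varis Standard Time, November 24, 2028, falls between 28 February and 26 November, so daylight saving is in effect and Varis Standard Time is at UTC−02:45.
16:15 UTC − 2h45m = 13:30 local.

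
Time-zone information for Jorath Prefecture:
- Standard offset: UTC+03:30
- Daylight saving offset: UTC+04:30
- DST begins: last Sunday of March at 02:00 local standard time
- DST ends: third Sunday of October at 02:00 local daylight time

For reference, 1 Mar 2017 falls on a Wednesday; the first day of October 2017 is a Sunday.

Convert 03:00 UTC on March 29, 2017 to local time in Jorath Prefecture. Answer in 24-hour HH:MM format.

07:30

1 March 2017 is a Wednesday, so Sundays fall on 5, 12, 19, 26; the last is March 26.
1 October 2017 is a Sunday, so the first Sunday is October 1 and the third is October 15.
At the standard offset (UTC+03:30), 03:00 UTC + 3h30m = 06:30 Jorath Prefecture standard time.
Daylight saving runs 26 March – 15 October; the standard-time date in Jorath Prefecture, March 29, 2017, is inside that window, so Jorath Prefecture is at UTC+04:30.
03:00 UTC + 4h30m = 07:30 local.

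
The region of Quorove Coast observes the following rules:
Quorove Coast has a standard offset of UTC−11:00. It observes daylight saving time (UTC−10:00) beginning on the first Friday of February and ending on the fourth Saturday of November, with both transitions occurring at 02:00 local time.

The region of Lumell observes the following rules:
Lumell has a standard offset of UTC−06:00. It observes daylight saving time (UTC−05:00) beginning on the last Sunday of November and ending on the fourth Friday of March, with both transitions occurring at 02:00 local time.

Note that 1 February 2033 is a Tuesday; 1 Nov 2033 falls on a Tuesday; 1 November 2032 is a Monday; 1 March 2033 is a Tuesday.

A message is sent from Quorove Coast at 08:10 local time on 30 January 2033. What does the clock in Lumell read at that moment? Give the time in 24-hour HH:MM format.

14:10

1 February 2033 is a Tuesday, so the first Friday is February 4.
1 November 2033 is a Tuesday, so the first Saturday is November 5 and the fourth is November 26.
Daylight saving runs 4 February – 26 November; 30 January 2033 is outside that window, so Quorove Coast is on standard time at UTC−11:00.
08:10 Quorove Coast + 11h = 19:10 UTC.
1 November 2032 is a Monday, so Sundays fall on 7, 14, 21, 28; the last is November 28.
1 March 2033 is a Tuesday, so the first Friday is March 4 and the fourth is March 25.
At the standard offset (UTC−06:00), 19:10 UTC − 6h = 13:10 Lumell standard time.
The standard-time date in Lumell, 30 January 2033, falls between 28 November 2032 and 25 March 2033, so daylight saving is in effect and Lumell is at UTC−05:00.
19:10 UTC − 5h = 14:10 Lumell.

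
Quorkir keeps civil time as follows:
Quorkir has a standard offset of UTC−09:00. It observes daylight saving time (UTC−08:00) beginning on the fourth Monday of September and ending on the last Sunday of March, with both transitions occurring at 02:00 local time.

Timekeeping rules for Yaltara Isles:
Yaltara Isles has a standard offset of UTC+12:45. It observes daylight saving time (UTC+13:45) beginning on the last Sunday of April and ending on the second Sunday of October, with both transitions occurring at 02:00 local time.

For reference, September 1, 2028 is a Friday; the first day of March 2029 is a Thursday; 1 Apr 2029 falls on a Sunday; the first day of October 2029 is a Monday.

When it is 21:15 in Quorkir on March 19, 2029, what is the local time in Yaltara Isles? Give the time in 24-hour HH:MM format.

1 September 2028 is a Friday, so the first Monday is September 4 and the fourth is September 25.
1 March 2029 is a Thursday, so Sundays fall on 4, 11, 18, 25; the last is March 25.
March 19, 2029 lies within the daylight-saving period (25 September 2028 – 25 March 2029), so Quorkir is on daylight time, UTC−08:00.
21:15 Quorkir + 8h = 05:15 UTC (rolling into the next day, 20 March 2029).
1 April 2029 is a Sunday, so Sundays fall on 1, 8, 15, 22, 29; the last is April 29.
1 October 2029 is a Monday, so the first Sunday is October 7 and the second is October 14.
At the standard offset (UTC+12:45), 05:15 UTC + 12h45m = 18:00 Yaltara Isles standard time.
The standard-time date in Yaltara Isles, March 20, 2029, is outside the daylight-saving period (29 April – 14 October), so Yaltara Isles is on standard time, UTC+12:45.
05:15 UTC + 12h45m = 18:00 Yaltara Isles.

18:00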